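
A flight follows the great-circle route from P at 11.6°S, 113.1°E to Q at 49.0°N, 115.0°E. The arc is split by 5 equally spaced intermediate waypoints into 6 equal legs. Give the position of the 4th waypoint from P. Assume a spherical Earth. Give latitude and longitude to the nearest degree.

From cos δ = sin φ₁ sin φ₂ + cos φ₁ cos φ₂ cos Δλ, the central angle is δ ≈ 1.058 rad (60.6°).
Interpolate at f = 4/6 with slerp weights a = sin((1−f)δ)/sin δ ≈ 0.396, b = sin(fδ)/sin δ ≈ 0.744.
p = a·p₁ + b·p₂ ≈ (-0.359, 0.800, 0.482); φ = arcsin(p_z) ≈ 28.80°, λ = atan2(p_y, p_x) ≈ 114.16°.

≈ 29°N, 114°E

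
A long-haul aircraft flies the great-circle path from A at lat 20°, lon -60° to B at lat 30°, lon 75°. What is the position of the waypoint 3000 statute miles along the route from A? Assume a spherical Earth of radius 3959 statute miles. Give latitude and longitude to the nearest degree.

Convert each endpoint to a unit vector on the sphere (x = cos φ cos λ, y = cos φ sin λ, z = sin φ).
The central angle between the endpoints is δ = arccos(p₁·p₂) ≈ 1.987 rad (113.9°). The total great-circle distance is δ·R ≈ 1.987 × 3959 ≈ 7867 mi, so the target fraction is f = 3000/7867 ≈ 0.381.
Interpolate at f ≈ 0.381 with slerp weights a = sin((1−f)δ)/sin δ ≈ 1.030, b = sin(fδ)/sin δ ≈ 0.752.
p = a·p₁ + b·p₂ ≈ (0.653, -0.210, 0.728); φ = arcsin(p_z) ≈ 46.73°, λ = atan2(p_y, p_x) ≈ -17.82°.

≈ lat 47°, lon -18°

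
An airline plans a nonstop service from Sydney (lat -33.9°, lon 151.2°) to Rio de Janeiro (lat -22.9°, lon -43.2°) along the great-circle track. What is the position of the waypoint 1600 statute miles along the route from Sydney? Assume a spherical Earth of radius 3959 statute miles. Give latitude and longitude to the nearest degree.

From cos δ = sin φ₁ sin φ₂ + cos φ₁ cos φ₂ cos Δλ, the central angle is δ ≈ 2.122 rad (121.6°). The total great-circle distance is δ·R ≈ 2.122 × 3959 ≈ 8400 mi, so the target fraction is f = 1600/8400 ≈ 0.190.
Interpolate at f ≈ 0.190 with slerp weights a = sin((1−f)δ)/sin δ ≈ 1.161, b = sin(fδ)/sin δ ≈ 0.462.
p = a·p₁ + b·p₂ ≈ (-0.535, 0.173, -0.827); φ = arcsin(p_z) ≈ -55.81°, λ = atan2(p_y, p_x) ≈ 162.05°.

≈ lat -56°, lon 162°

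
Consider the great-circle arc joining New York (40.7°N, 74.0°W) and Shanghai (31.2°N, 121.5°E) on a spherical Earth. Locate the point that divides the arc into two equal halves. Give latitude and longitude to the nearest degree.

Convert each endpoint to a unit vector on the sphere (x = cos φ cos λ, y = cos φ sin λ, z = sin φ).
The central angle between the endpoints is δ = arccos(p₁·p₂) ≈ 1.862 rad (106.7°).
Interpolate at f = 1/2 with slerp weights a = sin((1−f)δ)/sin δ ≈ 0.837, b = sin(fδ)/sin δ ≈ 0.837.
p = a·p₁ + b·p₂ ≈ (-0.199, 0.000, 0.980); φ = arcsin(p_z) ≈ 78.51°, λ = atan2(p_y, p_x) ≈ 179.87°.

≈ 79°N, 180°E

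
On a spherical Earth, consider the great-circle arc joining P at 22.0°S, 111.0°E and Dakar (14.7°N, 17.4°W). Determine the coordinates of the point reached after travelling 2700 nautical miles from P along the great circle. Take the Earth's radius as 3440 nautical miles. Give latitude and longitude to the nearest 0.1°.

The haversine formula gives a central angle δ ≈ 2.281 rad (130.7°) between the endpoints. The total great-circle distance is δ·R ≈ 2.281 × 3440 ≈ 7847 nmi, so the target fraction is f = 2700/7847 ≈ 0.344.
Interpolate at f ≈ 0.344 with slerp weights a = sin((1−f)δ)/sin δ ≈ 1.315, b = sin(fδ)/sin δ ≈ 0.932.
p = a·p₁ + b·p₂ ≈ (0.423, 0.869, -0.256); φ = arcsin(p_z) ≈ -14.84°, λ = atan2(p_y, p_x) ≈ 64.02°.

≈ 14.8°S, 64.0°E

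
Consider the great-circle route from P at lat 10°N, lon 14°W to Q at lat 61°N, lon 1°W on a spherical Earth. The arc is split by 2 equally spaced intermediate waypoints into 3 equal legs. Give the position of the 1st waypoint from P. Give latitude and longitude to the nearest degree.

≈ lat 27°N, lon 11°W

From cos δ = sin φ₁ sin φ₂ + cos φ₁ cos φ₂ cos Δλ, the central angle is δ ≈ 0.906 rad (51.9°).
Interpolate at f = 1/3 with slerp weights a = sin((1−f)δ)/sin δ ≈ 0.722, b = sin(fδ)/sin δ ≈ 0.378.
p = a·p₁ + b·p₂ ≈ (0.873, -0.175, 0.456); φ = arcsin(p_z) ≈ 27.12°, λ = atan2(p_y, p_x) ≈ -11.35°.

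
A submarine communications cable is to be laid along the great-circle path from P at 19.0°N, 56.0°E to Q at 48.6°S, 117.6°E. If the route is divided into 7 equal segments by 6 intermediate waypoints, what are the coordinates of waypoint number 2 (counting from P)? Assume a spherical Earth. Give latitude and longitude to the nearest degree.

Convert each endpoint to a unit vector on the sphere (x = cos φ cos λ, y = cos φ sin λ, z = sin φ).
The central angle between the endpoints is δ = arccos(p₁·p₂) ≈ 1.518 rad (87.0°).
Interpolate at f = 2/7 with slerp weights a = sin((1−f)δ)/sin δ ≈ 0.885, b = sin(fδ)/sin δ ≈ 0.421.
p = a·p₁ + b·p₂ ≈ (0.339, 0.940, -0.027); φ = arcsin(p_z) ≈ -1.57°, λ = atan2(p_y, p_x) ≈ 70.17°.

≈ 2°S, 70°E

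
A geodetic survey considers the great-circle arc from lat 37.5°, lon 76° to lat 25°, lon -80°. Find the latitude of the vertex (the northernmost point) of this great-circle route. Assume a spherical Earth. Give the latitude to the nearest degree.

≈ 71°

The great circle lies in the plane with unit normal n̂ = (p₁ × p₂)/|p₁ × p₂|.
Here n̂_z ≈ -0.319; the vertex latitude is φ_max = arccos|n̂_z| ≈ 71.4°.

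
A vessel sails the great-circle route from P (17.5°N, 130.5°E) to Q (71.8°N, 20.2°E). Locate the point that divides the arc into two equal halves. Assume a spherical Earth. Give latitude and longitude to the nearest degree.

Write both endpoints as unit vectors p₁, p₂ with components (cos φ cos λ, cos φ sin λ, sin φ).
The central angle between the endpoints is δ = arccos(p₁·p₂) ≈ 1.387 rad (79.5°).
Interpolate at f = 1/2 with slerp weights a = sin((1−f)δ)/sin δ ≈ 0.650, b = sin(fδ)/sin δ ≈ 0.650.
p = a·p₁ + b·p₂ ≈ (-0.212, 0.542, 0.813); φ = arcsin(p_z) ≈ 54.42°, λ = atan2(p_y, p_x) ≈ 111.39°.

≈ (54°N, 111°E)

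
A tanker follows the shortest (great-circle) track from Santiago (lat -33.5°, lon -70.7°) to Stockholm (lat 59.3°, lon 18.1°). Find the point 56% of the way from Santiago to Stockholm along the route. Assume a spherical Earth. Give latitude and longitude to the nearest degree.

Write both endpoints as unit vectors p₁, p₂ with components (cos φ cos λ, cos φ sin λ, sin φ).
The central angle between the endpoints is δ = arccos(p₁·p₂) ≈ 2.055 rad (117.8°).
Interpolate at f = 0.56 with slerp weights a = sin((1−f)δ)/sin δ ≈ 0.888, b = sin(fδ)/sin δ ≈ 1.032.
p = a·p₁ + b·p₂ ≈ (0.746, -0.535, 0.397); φ = arcsin(p_z) ≈ 23.39°, λ = atan2(p_y, p_x) ≈ -35.68°.

≈ lat 23°, lon -36°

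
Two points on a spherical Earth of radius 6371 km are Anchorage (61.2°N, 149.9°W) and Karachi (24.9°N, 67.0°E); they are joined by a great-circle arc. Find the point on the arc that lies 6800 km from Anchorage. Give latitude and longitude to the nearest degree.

≈ 51°N, 79°E

Write both endpoints as unit vectors p₁, p₂ with components (cos φ cos λ, cos φ sin λ, sin φ).
The central angle between the endpoints is δ = arccos(p₁·p₂) ≈ 1.551 rad (88.9°). The total great-circle distance is δ·R ≈ 1.551 × 6371 ≈ 9883 km, so the target fraction is f = 6800/9883 ≈ 0.688.
Interpolate at f ≈ 0.688 with slerp weights a = sin((1−f)δ)/sin δ ≈ 0.465, b = sin(fδ)/sin δ ≈ 0.876.
p = a·p₁ + b·p₂ ≈ (0.117, 0.619, 0.777); φ = arcsin(p_z) ≈ 50.96°, λ = atan2(p_y, p_x) ≈ 79.34°.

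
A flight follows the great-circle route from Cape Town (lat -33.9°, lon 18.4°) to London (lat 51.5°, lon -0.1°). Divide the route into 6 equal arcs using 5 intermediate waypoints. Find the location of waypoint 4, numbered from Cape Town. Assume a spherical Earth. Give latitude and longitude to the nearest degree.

Convert each endpoint to a unit vector on the sphere (x = cos φ cos λ, y = cos φ sin λ, z = sin φ).
The central angle between the endpoints is δ = arccos(p₁·p₂) ≈ 1.517 rad (86.9°).
Interpolate at f = 4/6 with slerp weights a = sin((1−f)δ)/sin δ ≈ 0.485, b = sin(fδ)/sin δ ≈ 0.849.
p = a·p₁ + b·p₂ ≈ (0.911, 0.126, 0.394); φ = arcsin(p_z) ≈ 23.19°, λ = atan2(p_y, p_x) ≈ 7.89°.

≈ lat 23°, lon 8°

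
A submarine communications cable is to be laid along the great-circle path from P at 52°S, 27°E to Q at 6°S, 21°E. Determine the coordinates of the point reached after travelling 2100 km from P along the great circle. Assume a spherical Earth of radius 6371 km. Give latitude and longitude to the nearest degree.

Convert each endpoint to a unit vector on the sphere (x = cos φ cos λ, y = cos φ sin λ, z = sin φ).
The central angle between the endpoints is δ = arccos(p₁·p₂) ≈ 0.808 rad (46.3°). The total great-circle distance is δ·R ≈ 0.808 × 6371 ≈ 5145 km, so the target fraction is f = 2100/5145 ≈ 0.408.
Interpolate at f ≈ 0.408 with slerp weights a = sin((1−f)δ)/sin δ ≈ 0.636, b = sin(fδ)/sin δ ≈ 0.448.
p = a·p₁ + b·p₂ ≈ (0.765, 0.338, -0.548); φ = arcsin(p_z) ≈ -33.26°, λ = atan2(p_y, p_x) ≈ 23.81°.

≈ 33°S, 24°E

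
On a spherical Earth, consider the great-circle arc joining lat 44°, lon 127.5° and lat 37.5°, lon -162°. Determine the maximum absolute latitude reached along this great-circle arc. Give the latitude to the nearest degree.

≈ 47°

The great circle lies in the plane with unit normal n̂ = (p₁ × p₂)/|p₁ × p₂|.
Here n̂_z ≈ +0.681; the vertex latitude is φ_max = arccos|n̂_z| ≈ 47.1°.
Check via Clairaut: cos φ_max = |cos φ₁| · sin C = cos(44.0°)·sin(71.2°) ≈ 0.681, again giving ≈ 47.1°.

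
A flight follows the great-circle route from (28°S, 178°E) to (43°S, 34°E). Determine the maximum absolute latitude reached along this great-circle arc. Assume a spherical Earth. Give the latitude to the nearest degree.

The great circle lies in the plane with unit normal n̂ = (p₁ × p₂)/|p₁ × p₂|.
Here n̂_z ≈ -0.388; the vertex latitude is φ_max = arccos|n̂_z| ≈ 67.2°.
Check via Clairaut: cos φ_max = |cos φ₁| · sin C = cos(28.0°)·sin(154.0°) ≈ 0.388, again giving ≈ 67.2°.

≈ 67°S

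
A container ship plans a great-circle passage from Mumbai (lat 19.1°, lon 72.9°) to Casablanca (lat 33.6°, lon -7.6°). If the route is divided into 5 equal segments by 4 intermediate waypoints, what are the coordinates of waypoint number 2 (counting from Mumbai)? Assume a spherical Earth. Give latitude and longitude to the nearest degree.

≈ lat 31°, lon 44°

The haversine formula gives a central angle δ ≈ 1.255 rad (71.9°) between the endpoints.
Interpolate at f = 2/5 with slerp weights a = sin((1−f)δ)/sin δ ≈ 0.719, b = sin(fδ)/sin δ ≈ 0.506.
p = a·p₁ + b·p₂ ≈ (0.618, 0.594, 0.515); φ = arcsin(p_z) ≈ 31.03°, λ = atan2(p_y, p_x) ≈ 43.87°.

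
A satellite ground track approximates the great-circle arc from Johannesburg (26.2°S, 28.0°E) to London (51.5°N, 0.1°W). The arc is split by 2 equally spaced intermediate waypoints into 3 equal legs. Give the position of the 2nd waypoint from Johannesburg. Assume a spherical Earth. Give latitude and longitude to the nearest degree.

Write both endpoints as unit vectors p₁, p₂ with components (cos φ cos λ, cos φ sin λ, sin φ).
The central angle between the endpoints is δ = arccos(p₁·p₂) ≈ 1.423 rad (81.5°).
Interpolate at f = 2/3 with slerp weights a = sin((1−f)δ)/sin δ ≈ 0.462, b = sin(fδ)/sin δ ≈ 0.822.
p = a·p₁ + b·p₂ ≈ (0.877, 0.194, 0.439); φ = arcsin(p_z) ≈ 26.05°, λ = atan2(p_y, p_x) ≈ 12.45°.

≈ 26°N, 12°E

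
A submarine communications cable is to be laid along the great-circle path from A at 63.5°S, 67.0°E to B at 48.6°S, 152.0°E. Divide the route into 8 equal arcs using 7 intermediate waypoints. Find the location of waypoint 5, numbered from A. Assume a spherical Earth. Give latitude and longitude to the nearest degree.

≈ 60°S, 130°E

Write both endpoints as unit vectors p₁, p₂ with components (cos φ cos λ, cos φ sin λ, sin φ).
The central angle between the endpoints is δ = arccos(p₁·p₂) ≈ 0.800 rad (45.8°).
Interpolate at f = 5/8 with slerp weights a = sin((1−f)δ)/sin δ ≈ 0.412, b = sin(fδ)/sin δ ≈ 0.668.
p = a·p₁ + b·p₂ ≈ (-0.318, 0.377, -0.870); φ = arcsin(p_z) ≈ -60.45°, λ = atan2(p_y, p_x) ≈ 130.21°.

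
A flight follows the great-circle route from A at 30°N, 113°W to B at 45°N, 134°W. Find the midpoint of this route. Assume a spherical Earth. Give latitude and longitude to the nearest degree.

From cos δ = sin φ₁ sin φ₂ + cos φ₁ cos φ₂ cos Δλ, the central angle is δ ≈ 0.389 rad (22.3°).
Interpolate at f = 1/2 with slerp weights a = sin((1−f)δ)/sin δ ≈ 0.510, b = sin(fδ)/sin δ ≈ 0.510.
p = a·p₁ + b·p₂ ≈ (-0.423, -0.665, 0.615); φ = arcsin(p_z) ≈ 37.96°, λ = atan2(p_y, p_x) ≈ -122.43°.

≈ 38°N, 122°W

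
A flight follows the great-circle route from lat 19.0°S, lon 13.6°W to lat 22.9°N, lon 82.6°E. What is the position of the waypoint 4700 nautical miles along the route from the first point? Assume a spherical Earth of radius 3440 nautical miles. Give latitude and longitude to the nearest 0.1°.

≈ lat 14.6°N, lon 58.2°E

From cos δ = sin φ₁ sin φ₂ + cos φ₁ cos φ₂ cos Δλ, the central angle is δ ≈ 1.793 rad (102.8°). The total great-circle distance is δ·R ≈ 1.793 × 3440 ≈ 6169 nmi, so the target fraction is f = 4700/6169 ≈ 0.762.
Interpolate at f ≈ 0.762 with slerp weights a = sin((1−f)δ)/sin δ ≈ 0.425, b = sin(fδ)/sin δ ≈ 1.004.
p = a·p₁ + b·p₂ ≈ (0.509, 0.823, 0.252); φ = arcsin(p_z) ≈ 14.62°, λ = atan2(p_y, p_x) ≈ 58.23°.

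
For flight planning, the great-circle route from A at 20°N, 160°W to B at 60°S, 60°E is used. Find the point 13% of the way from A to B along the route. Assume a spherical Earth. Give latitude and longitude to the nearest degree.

≈ 4°N, 167°W

Convert each endpoint to a unit vector on the sphere (x = cos φ cos λ, y = cos φ sin λ, z = sin φ).
The central angle between the endpoints is δ = arccos(p₁·p₂) ≈ 2.286 rad (131.0°).
Interpolate at f = 0.13 with slerp weights a = sin((1−f)δ)/sin δ ≈ 1.211, b = sin(fδ)/sin δ ≈ 0.388.
p = a·p₁ + b·p₂ ≈ (-0.972, -0.221, 0.078); φ = arcsin(p_z) ≈ 4.47°, λ = atan2(p_y, p_x) ≈ -167.19°.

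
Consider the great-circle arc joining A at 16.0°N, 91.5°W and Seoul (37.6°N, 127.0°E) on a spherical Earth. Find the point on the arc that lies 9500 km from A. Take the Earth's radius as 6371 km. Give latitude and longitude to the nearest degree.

≈ 56°N, 163°E

Write both endpoints as unit vectors p₁, p₂ with components (cos φ cos λ, cos φ sin λ, sin φ).
The central angle between the endpoints is δ = arccos(p₁·p₂) ≈ 2.013 rad (115.3°). The total great-circle distance is δ·R ≈ 2.013 × 6371 ≈ 12824 km, so the target fraction is f = 9500/12824 ≈ 0.741.
Interpolate at f ≈ 0.741 with slerp weights a = sin((1−f)δ)/sin δ ≈ 0.551, b = sin(fδ)/sin δ ≈ 1.103.
p = a·p₁ + b·p₂ ≈ (-0.540, 0.168, 0.825); φ = arcsin(p_z) ≈ 55.58°, λ = atan2(p_y, p_x) ≈ 162.72°.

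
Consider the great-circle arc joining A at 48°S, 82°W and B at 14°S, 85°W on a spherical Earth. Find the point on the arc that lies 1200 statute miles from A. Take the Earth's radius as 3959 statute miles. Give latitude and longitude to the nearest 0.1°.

≈ 30.7°S, 83.8°W

From cos δ = sin φ₁ sin φ₂ + cos φ₁ cos φ₂ cos Δλ, the central angle is δ ≈ 0.595 rad (34.1°). The total great-circle distance is δ·R ≈ 0.595 × 3959 ≈ 2356 mi, so the target fraction is f = 1200/2356 ≈ 0.509.
Interpolate at f ≈ 0.509 with slerp weights a = sin((1−f)δ)/sin δ ≈ 0.513, b = sin(fδ)/sin δ ≈ 0.533.
p = a·p₁ + b·p₂ ≈ (0.093, -0.855, -0.510); φ = arcsin(p_z) ≈ -30.69°, λ = atan2(p_y, p_x) ≈ -83.80°.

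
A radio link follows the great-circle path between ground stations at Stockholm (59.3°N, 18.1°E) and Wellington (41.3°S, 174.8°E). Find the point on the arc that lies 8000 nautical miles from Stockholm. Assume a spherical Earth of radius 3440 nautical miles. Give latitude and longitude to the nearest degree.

≈ (20°S, 162°E)

From cos δ = sin φ₁ sin φ₂ + cos φ₁ cos φ₂ cos Δλ, the central angle is δ ≈ 2.738 rad (156.9°). The total great-circle distance is δ·R ≈ 2.738 × 3440 ≈ 9420 nmi, so the target fraction is f = 8000/9420 ≈ 0.849.
Interpolate at f ≈ 0.849 with slerp weights a = sin((1−f)δ)/sin δ ≈ 1.022, b = sin(fδ)/sin δ ≈ 1.856.
p = a·p₁ + b·p₂ ≈ (-0.893, 0.288, -0.346); φ = arcsin(p_z) ≈ -20.26°, λ = atan2(p_y, p_x) ≈ 162.09°.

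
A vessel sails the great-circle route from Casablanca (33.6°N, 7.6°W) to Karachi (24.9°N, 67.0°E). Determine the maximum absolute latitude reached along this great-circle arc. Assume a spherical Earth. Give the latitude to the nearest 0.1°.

≈ 36.1°N

The great circle lies in the plane with unit normal n̂ = (p₁ × p₂)/|p₁ × p₂|.
Here n̂_z ≈ +0.808; the vertex latitude is φ_max = arccos|n̂_z| ≈ 36.1°.
Check via Clairaut: cos φ_max = |cos φ₁| · sin C = cos(33.6°)·sin(76.0°) ≈ 0.808, again giving ≈ 36.1°.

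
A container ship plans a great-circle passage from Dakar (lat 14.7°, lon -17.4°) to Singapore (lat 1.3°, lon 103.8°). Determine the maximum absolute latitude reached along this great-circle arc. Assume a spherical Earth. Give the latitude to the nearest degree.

The great circle lies in the plane with unit normal n̂ = (p₁ × p₂)/|p₁ × p₂|.
Here n̂_z ≈ +0.952; the vertex latitude is φ_max = arccos|n̂_z| ≈ 17.8°.
Check via Clairaut: cos φ_max = |cos φ₁| · sin C = cos(14.7°)·sin(79.8°) ≈ 0.952, again giving ≈ 17.8°.

≈ 18°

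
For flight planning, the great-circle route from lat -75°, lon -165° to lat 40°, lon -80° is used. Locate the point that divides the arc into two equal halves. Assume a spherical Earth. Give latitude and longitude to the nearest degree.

≈ lat -21°, lon -98°

The haversine formula gives a central angle δ ≈ 2.219 rad (127.1°) between the endpoints.
Interpolate at f = 1/2 with slerp weights a = sin((1−f)δ)/sin δ ≈ 1.123, b = sin(fδ)/sin δ ≈ 1.123.
p = a·p₁ + b·p₂ ≈ (-0.131, -0.923, -0.363); φ = arcsin(p_z) ≈ -21.28°, λ = atan2(p_y, p_x) ≈ -98.11°.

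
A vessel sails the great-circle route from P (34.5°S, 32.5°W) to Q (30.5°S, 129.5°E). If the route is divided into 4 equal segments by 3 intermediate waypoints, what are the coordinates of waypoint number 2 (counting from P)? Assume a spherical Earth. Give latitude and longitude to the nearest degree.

From cos δ = sin φ₁ sin φ₂ + cos φ₁ cos φ₂ cos Δλ, the central angle is δ ≈ 1.969 rad (112.8°).
Interpolate at f = 2/4 with slerp weights a = sin((1−f)δ)/sin δ ≈ 0.904, b = sin(fδ)/sin δ ≈ 0.904.
p = a·p₁ + b·p₂ ≈ (0.133, 0.201, -0.971); φ = arcsin(p_z) ≈ -76.07°, λ = atan2(p_y, p_x) ≈ 56.50°.

≈ (76°S, 56°E)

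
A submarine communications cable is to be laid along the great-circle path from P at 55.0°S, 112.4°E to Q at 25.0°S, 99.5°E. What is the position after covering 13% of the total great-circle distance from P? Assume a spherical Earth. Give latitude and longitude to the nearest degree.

The haversine formula gives a central angle δ ≈ 0.549 rad (31.5°) between the endpoints.
Interpolate at f = 0.13 with slerp weights a = sin((1−f)δ)/sin δ ≈ 0.881, b = sin(fδ)/sin δ ≈ 0.137.
p = a·p₁ + b·p₂ ≈ (-0.213, 0.589, -0.779); φ = arcsin(p_z) ≈ -51.20°, λ = atan2(p_y, p_x) ≈ 109.87°.

≈ 51°S, 110°E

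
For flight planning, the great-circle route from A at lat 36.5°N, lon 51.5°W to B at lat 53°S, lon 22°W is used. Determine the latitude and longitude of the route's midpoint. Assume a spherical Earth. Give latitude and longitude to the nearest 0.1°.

≈ lat 8.5°S, lon 38.9°W

Write both endpoints as unit vectors p₁, p₂ with components (cos φ cos λ, cos φ sin λ, sin φ).
The central angle between the endpoints is δ = arccos(p₁·p₂) ≈ 1.625 rad (93.1°).
Interpolate at f = 1/2 with slerp weights a = sin((1−f)δ)/sin δ ≈ 0.727, b = sin(fδ)/sin δ ≈ 0.727.
p = a·p₁ + b·p₂ ≈ (0.769, -0.621, -0.148); φ = arcsin(p_z) ≈ -8.52°, λ = atan2(p_y, p_x) ≈ -38.92°.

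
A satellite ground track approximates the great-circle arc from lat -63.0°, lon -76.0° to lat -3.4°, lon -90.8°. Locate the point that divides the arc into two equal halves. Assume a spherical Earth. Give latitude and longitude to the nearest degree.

≈ lat -33°, lon -86°

From cos δ = sin φ₁ sin φ₂ + cos φ₁ cos φ₂ cos Δλ, the central angle is δ ≈ 1.058 rad (60.6°).
Interpolate at f = 1/2 with slerp weights a = sin((1−f)δ)/sin δ ≈ 0.579, b = sin(fδ)/sin δ ≈ 0.579.
p = a·p₁ + b·p₂ ≈ (0.056, -0.833, -0.550); φ = arcsin(p_z) ≈ -33.39°, λ = atan2(p_y, p_x) ≈ -86.19°.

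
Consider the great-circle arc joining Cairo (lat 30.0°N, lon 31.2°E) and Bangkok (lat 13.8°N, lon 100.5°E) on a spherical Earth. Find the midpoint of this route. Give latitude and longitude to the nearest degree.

≈ lat 26°N, lon 68°E

Convert each endpoint to a unit vector on the sphere (x = cos φ cos λ, y = cos φ sin λ, z = sin φ).
The central angle between the endpoints is δ = arccos(p₁·p₂) ≈ 1.141 rad (65.4°).
Interpolate at f = 1/2 with slerp weights a = sin((1−f)δ)/sin δ ≈ 0.594, b = sin(fδ)/sin δ ≈ 0.594.
p = a·p₁ + b·p₂ ≈ (0.335, 0.834, 0.439); φ = arcsin(p_z) ≈ 26.03°, λ = atan2(p_y, p_x) ≈ 68.11°.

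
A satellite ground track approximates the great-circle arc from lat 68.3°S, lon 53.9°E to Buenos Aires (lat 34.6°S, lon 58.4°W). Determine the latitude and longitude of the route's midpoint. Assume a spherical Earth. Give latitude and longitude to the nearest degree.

≈ lat 63°S, lon 32°W

Write both endpoints as unit vectors p₁, p₂ with components (cos φ cos λ, cos φ sin λ, sin φ).
The central angle between the endpoints is δ = arccos(p₁·p₂) ≈ 1.146 rad (65.7°).
Interpolate at f = 1/2 with slerp weights a = sin((1−f)δ)/sin δ ≈ 0.595, b = sin(fδ)/sin δ ≈ 0.595.
p = a·p₁ + b·p₂ ≈ (0.386, -0.239, -0.891); φ = arcsin(p_z) ≈ -62.97°, λ = atan2(p_y, p_x) ≈ -31.79°.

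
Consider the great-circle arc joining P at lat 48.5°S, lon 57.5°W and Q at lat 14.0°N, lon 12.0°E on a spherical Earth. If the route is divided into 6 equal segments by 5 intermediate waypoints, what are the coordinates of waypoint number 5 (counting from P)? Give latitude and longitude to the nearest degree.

The haversine formula gives a central angle δ ≈ 1.527 rad (87.5°) between the endpoints.
Interpolate at f = 5/6 with slerp weights a = sin((1−f)δ)/sin δ ≈ 0.252, b = sin(fδ)/sin δ ≈ 0.957.
p = a·p₁ + b·p₂ ≈ (0.998, 0.052, 0.043); φ = arcsin(p_z) ≈ 2.45°, λ = atan2(p_y, p_x) ≈ 2.99°.

≈ lat 2°N, lon 3°E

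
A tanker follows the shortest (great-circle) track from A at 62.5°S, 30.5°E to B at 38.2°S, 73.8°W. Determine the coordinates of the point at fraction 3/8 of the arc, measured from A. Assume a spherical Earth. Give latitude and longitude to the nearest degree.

Convert each endpoint to a unit vector on the sphere (x = cos φ cos λ, y = cos φ sin λ, z = sin φ).
The central angle between the endpoints is δ = arccos(p₁·p₂) ≈ 1.094 rad (62.7°).
Interpolate at f = 3/8 with slerp weights a = sin((1−f)δ)/sin δ ≈ 0.711, b = sin(fδ)/sin δ ≈ 0.449.
p = a·p₁ + b·p₂ ≈ (0.381, -0.172, -0.908); φ = arcsin(p_z) ≈ -65.27°, λ = atan2(p_y, p_x) ≈ -24.30°.

≈ 65°S, 24°W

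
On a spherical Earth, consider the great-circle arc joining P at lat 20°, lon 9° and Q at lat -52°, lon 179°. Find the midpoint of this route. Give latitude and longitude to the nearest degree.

≈ lat -52°, lon 27°

Write both endpoints as unit vectors p₁, p₂ with components (cos φ cos λ, cos φ sin λ, sin φ).
The central angle between the endpoints is δ = arccos(p₁·p₂) ≈ 2.567 rad (147.1°).
Interpolate at f = 1/2 with slerp weights a = sin((1−f)δ)/sin δ ≈ 1.764, b = sin(fδ)/sin δ ≈ 1.764.
p = a·p₁ + b·p₂ ≈ (0.551, 0.278, -0.787); φ = arcsin(p_z) ≈ -51.87°, λ = atan2(p_y, p_x) ≈ 26.78°.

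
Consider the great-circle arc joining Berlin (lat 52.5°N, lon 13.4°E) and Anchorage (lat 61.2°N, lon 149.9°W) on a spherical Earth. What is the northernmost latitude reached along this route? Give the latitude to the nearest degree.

The great circle lies in the plane with unit normal n̂ = (p₁ × p₂)/|p₁ × p₂|.
Here n̂_z ≈ -0.093; the vertex latitude is φ_max = arccos|n̂_z| ≈ 84.7°.

≈ 85°N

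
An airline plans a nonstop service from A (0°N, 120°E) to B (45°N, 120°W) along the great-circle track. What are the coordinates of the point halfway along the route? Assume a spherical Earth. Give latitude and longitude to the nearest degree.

Write both endpoints as unit vectors p₁, p₂ with components (cos φ cos λ, cos φ sin λ, sin φ).
The central angle between the endpoints is δ = arccos(p₁·p₂) ≈ 1.932 rad (110.7°).
Interpolate at f = 1/2 with slerp weights a = sin((1−f)δ)/sin δ ≈ 0.879, b = sin(fδ)/sin δ ≈ 0.879.
p = a·p₁ + b·p₂ ≈ (-0.751, 0.223, 0.622); φ = arcsin(p_z) ≈ 38.45°, λ = atan2(p_y, p_x) ≈ 163.45°.

≈ (38°N, 163°E)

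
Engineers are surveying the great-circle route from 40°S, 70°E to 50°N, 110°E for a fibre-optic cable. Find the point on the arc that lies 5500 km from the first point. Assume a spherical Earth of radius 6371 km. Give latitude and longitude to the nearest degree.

From cos δ = sin φ₁ sin φ₂ + cos φ₁ cos φ₂ cos Δλ, the central angle is δ ≈ 1.686 rad (96.6°). The total great-circle distance is δ·R ≈ 1.686 × 6371 ≈ 10743 km, so the target fraction is f = 5500/10743 ≈ 0.512.
Interpolate at f ≈ 0.512 with slerp weights a = sin((1−f)δ)/sin δ ≈ 0.738, b = sin(fδ)/sin δ ≈ 0.765.
p = a·p₁ + b·p₂ ≈ (0.025, 0.993, 0.112); φ = arcsin(p_z) ≈ 6.41°, λ = atan2(p_y, p_x) ≈ 88.55°.

≈ 6°N, 89°E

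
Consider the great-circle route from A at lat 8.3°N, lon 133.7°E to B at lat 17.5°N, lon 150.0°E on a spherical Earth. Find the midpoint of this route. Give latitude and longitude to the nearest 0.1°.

Convert each endpoint to a unit vector on the sphere (x = cos φ cos λ, y = cos φ sin λ, z = sin φ).
The central angle between the endpoints is δ = arccos(p₁·p₂) ≈ 0.320 rad (18.3°).
Interpolate at f = 1/2 with slerp weights a = sin((1−f)δ)/sin δ ≈ 0.506, b = sin(fδ)/sin δ ≈ 0.506.
p = a·p₁ + b·p₂ ≈ (-0.765, 0.604, 0.225); φ = arcsin(p_z) ≈ 13.03°, λ = atan2(p_y, p_x) ≈ 141.70°.

≈ lat 13.0°N, lon 141.7°E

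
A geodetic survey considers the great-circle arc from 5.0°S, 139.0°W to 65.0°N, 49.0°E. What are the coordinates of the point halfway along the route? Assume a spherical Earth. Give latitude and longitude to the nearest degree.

≈ 55°N, 145°W

From cos δ = sin φ₁ sin φ₂ + cos φ₁ cos φ₂ cos Δλ, the central angle is δ ≈ 2.090 rad (119.7°).
Interpolate at f = 1/2 with slerp weights a = sin((1−f)δ)/sin δ ≈ 0.996, b = sin(fδ)/sin δ ≈ 0.996.
p = a·p₁ + b·p₂ ≈ (-0.473, -0.333, 0.816); φ = arcsin(p_z) ≈ 54.67°, λ = atan2(p_y, p_x) ≈ -144.81°.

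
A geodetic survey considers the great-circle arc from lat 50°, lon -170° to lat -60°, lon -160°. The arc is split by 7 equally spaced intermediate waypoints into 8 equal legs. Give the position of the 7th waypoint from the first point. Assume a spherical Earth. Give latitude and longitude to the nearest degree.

Convert each endpoint to a unit vector on the sphere (x = cos φ cos λ, y = cos φ sin λ, z = sin φ).
The central angle between the endpoints is δ = arccos(p₁·p₂) ≈ 1.925 rad (110.3°).
Interpolate at f = 7/8 with slerp weights a = sin((1−f)δ)/sin δ ≈ 0.254, b = sin(fδ)/sin δ ≈ 1.059.
p = a·p₁ + b·p₂ ≈ (-0.659, -0.210, -0.723); φ = arcsin(p_z) ≈ -46.28°, λ = atan2(p_y, p_x) ≈ -162.35°.

≈ lat -46°, lon -162°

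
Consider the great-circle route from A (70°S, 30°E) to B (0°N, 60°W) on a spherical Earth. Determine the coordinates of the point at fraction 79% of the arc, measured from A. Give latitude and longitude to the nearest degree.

≈ (18°S, 53°W)

Write both endpoints as unit vectors p₁, p₂ with components (cos φ cos λ, cos φ sin λ, sin φ).
The central angle between the endpoints is δ = arccos(p₁·p₂) ≈ 1.571 rad (90.0°).
Interpolate at f = 0.79 with slerp weights a = sin((1−f)δ)/sin δ ≈ 0.324, b = sin(fδ)/sin δ ≈ 0.946.
p = a·p₁ + b·p₂ ≈ (0.569, -0.764, -0.304); φ = arcsin(p_z) ≈ -17.72°, λ = atan2(p_y, p_x) ≈ -53.32°.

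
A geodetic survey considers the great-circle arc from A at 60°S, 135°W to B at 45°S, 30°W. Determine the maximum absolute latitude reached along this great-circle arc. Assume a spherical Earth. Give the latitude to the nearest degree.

The great circle lies in the plane with unit normal n̂ = (p₁ × p₂)/|p₁ × p₂|.
Here n̂_z ≈ +0.400; the vertex latitude is φ_max = arccos|n̂_z| ≈ 66.4°.
Check via Clairaut: cos φ_max = |cos φ₁| · sin C = cos(60.0°)·sin(126.9°) ≈ 0.400, again giving ≈ 66.4°.

≈ 66°S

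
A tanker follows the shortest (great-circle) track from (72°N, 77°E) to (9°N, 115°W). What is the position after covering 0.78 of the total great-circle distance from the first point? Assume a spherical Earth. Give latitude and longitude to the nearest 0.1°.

≈ (30.6°N, 116.6°W)

From cos δ = sin φ₁ sin φ₂ + cos φ₁ cos φ₂ cos Δλ, the central angle is δ ≈ 1.721 rad (98.6°).
Interpolate at f = 0.78 with slerp weights a = sin((1−f)δ)/sin δ ≈ 0.374, b = sin(fδ)/sin δ ≈ 0.985.
p = a·p₁ + b·p₂ ≈ (-0.385, -0.769, 0.510); φ = arcsin(p_z) ≈ 30.64°, λ = atan2(p_y, p_x) ≈ -116.60°.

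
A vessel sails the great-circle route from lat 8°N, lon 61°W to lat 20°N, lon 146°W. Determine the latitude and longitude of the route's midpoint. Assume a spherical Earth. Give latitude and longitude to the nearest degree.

≈ lat 19°N, lon 102°W

Write both endpoints as unit vectors p₁, p₂ with components (cos φ cos λ, cos φ sin λ, sin φ).
The central angle between the endpoints is δ = arccos(p₁·p₂) ≈ 1.442 rad (82.6°).
Interpolate at f = 1/2 with slerp weights a = sin((1−f)δ)/sin δ ≈ 0.666, b = sin(fδ)/sin δ ≈ 0.666.
p = a·p₁ + b·p₂ ≈ (-0.199, -0.926, 0.320); φ = arcsin(p_z) ≈ 18.68°, λ = atan2(p_y, p_x) ≈ -102.12°.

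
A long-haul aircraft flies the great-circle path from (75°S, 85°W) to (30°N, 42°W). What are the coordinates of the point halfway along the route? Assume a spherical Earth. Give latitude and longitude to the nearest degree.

≈ (24°S, 51°W)

Convert each endpoint to a unit vector on the sphere (x = cos φ cos λ, y = cos φ sin λ, z = sin φ).
The central angle between the endpoints is δ = arccos(p₁·p₂) ≈ 1.896 rad (108.6°).
Interpolate at f = 1/2 with slerp weights a = sin((1−f)δ)/sin δ ≈ 0.857, b = sin(fδ)/sin δ ≈ 0.857.
p = a·p₁ + b·p₂ ≈ (0.571, -0.717, -0.399); φ = arcsin(p_z) ≈ -23.53°, λ = atan2(p_y, p_x) ≈ -51.50°.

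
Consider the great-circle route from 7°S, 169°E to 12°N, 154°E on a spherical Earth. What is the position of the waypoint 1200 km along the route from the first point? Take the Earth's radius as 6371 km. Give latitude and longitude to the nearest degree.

Convert each endpoint to a unit vector on the sphere (x = cos φ cos λ, y = cos φ sin λ, z = sin φ).
The central angle between the endpoints is δ = arccos(p₁·p₂) ≈ 0.422 rad (24.2°). The total great-circle distance is δ·R ≈ 0.422 × 6371 ≈ 2686 km, so the target fraction is f = 1200/2686 ≈ 0.447.
Interpolate at f ≈ 0.447 with slerp weights a = sin((1−f)δ)/sin δ ≈ 0.565, b = sin(fδ)/sin δ ≈ 0.458.
p = a·p₁ + b·p₂ ≈ (-0.953, 0.303, 0.026); φ = arcsin(p_z) ≈ 1.51°, λ = atan2(p_y, p_x) ≈ 162.35°.

≈ 2°N, 162°E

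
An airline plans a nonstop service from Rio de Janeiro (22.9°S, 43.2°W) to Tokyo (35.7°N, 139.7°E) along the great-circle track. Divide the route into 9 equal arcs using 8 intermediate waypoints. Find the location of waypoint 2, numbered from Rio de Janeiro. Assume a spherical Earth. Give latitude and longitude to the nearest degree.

From cos δ = sin φ₁ sin φ₂ + cos φ₁ cos φ₂ cos Δλ, the central angle is δ ≈ 2.914 rad (167.0°).
Interpolate at f = 2/9 with slerp weights a = sin((1−f)δ)/sin δ ≈ 3.401, b = sin(fδ)/sin δ ≈ 2.672.
p = a·p₁ + b·p₂ ≈ (0.629, -0.741, 0.236); φ = arcsin(p_z) ≈ 13.65°, λ = atan2(p_y, p_x) ≈ -49.69°.

≈ 14°N, 50°W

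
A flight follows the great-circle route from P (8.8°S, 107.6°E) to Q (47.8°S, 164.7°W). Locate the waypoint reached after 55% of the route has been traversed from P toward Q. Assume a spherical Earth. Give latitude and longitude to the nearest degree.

Convert each endpoint to a unit vector on the sphere (x = cos φ cos λ, y = cos φ sin λ, z = sin φ).
The central angle between the endpoints is δ = arccos(p₁·p₂) ≈ 1.430 rad (82.0°).
Interpolate at f = 0.55 with slerp weights a = sin((1−f)δ)/sin δ ≈ 0.606, b = sin(fδ)/sin δ ≈ 0.715.
p = a·p₁ + b·p₂ ≈ (-0.644, 0.444, -0.622); φ = arcsin(p_z) ≈ -38.50°, λ = atan2(p_y, p_x) ≈ 145.42°.

≈ (38°S, 145°E)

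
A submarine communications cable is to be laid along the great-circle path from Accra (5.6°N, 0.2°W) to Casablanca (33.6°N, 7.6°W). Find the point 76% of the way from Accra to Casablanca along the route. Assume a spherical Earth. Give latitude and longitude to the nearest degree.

≈ (27°N, 6°W)

Write both endpoints as unit vectors p₁, p₂ with components (cos φ cos λ, cos φ sin λ, sin φ).
The central angle between the endpoints is δ = arccos(p₁·p₂) ≈ 0.503 rad (28.8°).
Interpolate at f = 0.76 with slerp weights a = sin((1−f)δ)/sin δ ≈ 0.250, b = sin(fδ)/sin δ ≈ 0.774.
p = a·p₁ + b·p₂ ≈ (0.888, -0.086, 0.453); φ = arcsin(p_z) ≈ 26.91°, λ = atan2(p_y, p_x) ≈ -5.54°.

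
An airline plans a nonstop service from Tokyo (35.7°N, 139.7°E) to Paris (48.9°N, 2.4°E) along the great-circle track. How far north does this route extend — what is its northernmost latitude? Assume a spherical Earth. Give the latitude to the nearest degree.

The great circle lies in the plane with unit normal n̂ = (p₁ × p₂)/|p₁ × p₂|.
Here n̂_z ≈ -0.362; the vertex latitude is φ_max = arccos|n̂_z| ≈ 68.7°.
Check via Clairaut: cos φ_max = |cos φ₁| · sin C = cos(35.7°)·sin(26.5°) ≈ 0.362, again giving ≈ 68.7°.

≈ 69°N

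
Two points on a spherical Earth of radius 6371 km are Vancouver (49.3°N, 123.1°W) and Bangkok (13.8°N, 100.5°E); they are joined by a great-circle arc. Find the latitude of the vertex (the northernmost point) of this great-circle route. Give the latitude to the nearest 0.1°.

The great circle lies in the plane with unit normal n̂ = (p₁ × p₂)/|p₁ × p₂|.
Here n̂_z ≈ -0.455; the vertex latitude is φ_max = arccos|n̂_z| ≈ 63.0°.
Check via Clairaut: cos φ_max = |cos φ₁| · sin C = cos(49.3°)·sin(44.2°) ≈ 0.455, again giving ≈ 63.0°.

≈ 63.0°N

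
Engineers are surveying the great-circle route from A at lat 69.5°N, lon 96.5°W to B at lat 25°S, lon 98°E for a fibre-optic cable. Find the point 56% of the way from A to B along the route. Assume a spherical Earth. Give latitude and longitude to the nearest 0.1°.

Convert each endpoint to a unit vector on the sphere (x = cos φ cos λ, y = cos φ sin λ, z = sin φ).
The central angle between the endpoints is δ = arccos(p₁·p₂) ≈ 2.351 rad (134.7°).
Interpolate at f = 0.56 with slerp weights a = sin((1−f)δ)/sin δ ≈ 1.209, b = sin(fδ)/sin δ ≈ 1.361.
p = a·p₁ + b·p₂ ≈ (-0.220, 0.801, 0.557); φ = arcsin(p_z) ≈ 33.85°, λ = atan2(p_y, p_x) ≈ 105.33°.

≈ lat 33.8°N, lon 105.3°E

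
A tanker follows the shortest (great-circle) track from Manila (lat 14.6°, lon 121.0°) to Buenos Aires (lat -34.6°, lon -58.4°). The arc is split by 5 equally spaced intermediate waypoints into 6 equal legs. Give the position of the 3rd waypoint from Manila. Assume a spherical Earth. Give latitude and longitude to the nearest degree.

≈ lat -65°, lon 118°

The haversine formula gives a central angle δ ≈ 2.792 rad (160.0°) between the endpoints.
Interpolate at f = 3/6 with slerp weights a = sin((1−f)δ)/sin δ ≈ 2.878, b = sin(fδ)/sin δ ≈ 2.878.
p = a·p₁ + b·p₂ ≈ (-0.193, 0.370, -0.909); φ = arcsin(p_z) ≈ -65.35°, λ = atan2(p_y, p_x) ≈ 117.59°.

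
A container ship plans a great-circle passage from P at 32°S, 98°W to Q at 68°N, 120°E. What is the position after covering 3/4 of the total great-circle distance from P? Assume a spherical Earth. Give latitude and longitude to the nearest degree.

Write both endpoints as unit vectors p₁, p₂ with components (cos φ cos λ, cos φ sin λ, sin φ).
The central angle between the endpoints is δ = arccos(p₁·p₂) ≈ 2.406 rad (137.9°).
Interpolate at f = 3/4 with slerp weights a = sin((1−f)δ)/sin δ ≈ 0.844, b = sin(fδ)/sin δ ≈ 1.450.
p = a·p₁ + b·p₂ ≈ (-0.371, -0.238, 0.898); φ = arcsin(p_z) ≈ 63.83°, λ = atan2(p_y, p_x) ≈ -147.32°.

≈ 64°N, 147°W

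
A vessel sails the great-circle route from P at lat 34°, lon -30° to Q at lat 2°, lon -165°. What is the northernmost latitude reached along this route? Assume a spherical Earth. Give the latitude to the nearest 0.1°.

≈ 44.7°

The great circle lies in the plane with unit normal n̂ = (p₁ × p₂)/|p₁ × p₂|.
Here n̂_z ≈ -0.711; the vertex latitude is φ_max = arccos|n̂_z| ≈ 44.7°.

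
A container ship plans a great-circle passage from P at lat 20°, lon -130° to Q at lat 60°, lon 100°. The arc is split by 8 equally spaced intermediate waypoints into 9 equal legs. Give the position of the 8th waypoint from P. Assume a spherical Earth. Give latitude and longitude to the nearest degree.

Convert each endpoint to a unit vector on the sphere (x = cos φ cos λ, y = cos φ sin λ, z = sin φ).
The central angle between the endpoints is δ = arccos(p₁·p₂) ≈ 1.577 rad (90.3°).
Interpolate at f = 8/9 with slerp weights a = sin((1−f)δ)/sin δ ≈ 0.174, b = sin(fδ)/sin δ ≈ 0.986.
p = a·p₁ + b·p₂ ≈ (-0.191, 0.360, 0.913); φ = arcsin(p_z) ≈ 65.96°, λ = atan2(p_y, p_x) ≈ 117.94°.

≈ lat 66°, lon 118°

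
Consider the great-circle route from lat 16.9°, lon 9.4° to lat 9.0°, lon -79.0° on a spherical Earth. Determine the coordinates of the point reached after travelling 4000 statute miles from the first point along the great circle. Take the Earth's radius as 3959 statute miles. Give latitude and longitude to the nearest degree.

Write both endpoints as unit vectors p₁, p₂ with components (cos φ cos λ, cos φ sin λ, sin φ).
The central angle between the endpoints is δ = arccos(p₁·p₂) ≈ 1.499 rad (85.9°). The total great-circle distance is δ·R ≈ 1.499 × 3959 ≈ 5934 mi, so the target fraction is f = 4000/5934 ≈ 0.674.
Interpolate at f ≈ 0.674 with slerp weights a = sin((1−f)δ)/sin δ ≈ 0.471, b = sin(fδ)/sin δ ≈ 0.849.
p = a·p₁ + b·p₂ ≈ (0.604, -0.750, 0.270); φ = arcsin(p_z) ≈ 15.64°, λ = atan2(p_y, p_x) ≈ -51.14°.

≈ lat 16°, lon -51°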